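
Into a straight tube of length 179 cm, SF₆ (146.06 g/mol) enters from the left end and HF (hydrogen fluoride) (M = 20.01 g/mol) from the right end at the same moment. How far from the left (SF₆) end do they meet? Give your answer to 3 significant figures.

48.4 cm

In equal time, each gas travels a distance ∝ its rate ∝ 1/√M, so d_SF₆/d_HF = √(M_HF/M_SF₆) = √(20.01/146.06) = 0.3701.
With d_SF₆ + d_HF = 179 cm, d_HF = 179/(1 + 0.3701) = 130.6 cm.
d_SF₆ = 179 − 130.6 = 48.4 cm.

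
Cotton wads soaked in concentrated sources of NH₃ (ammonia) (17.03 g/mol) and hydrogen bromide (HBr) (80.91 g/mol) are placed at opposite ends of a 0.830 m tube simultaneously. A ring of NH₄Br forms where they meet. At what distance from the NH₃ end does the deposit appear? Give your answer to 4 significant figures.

The fronts meet when d_NH₃ + d_HBr = L with d_NH₃/d_HBr = √(M_HBr/M_NH₃) (Graham's law). Here √(M_HBr/M_NH₃) = √(80.91/17.03) = 2.180.
With d_NH₃ + d_HBr = 0.830 m, d_HBr = 0.830/(1 + 2.180) = 0.2610 m.
d_NH₃ = 0.830 − 0.2610 = 0.5690 m.

0.5690 m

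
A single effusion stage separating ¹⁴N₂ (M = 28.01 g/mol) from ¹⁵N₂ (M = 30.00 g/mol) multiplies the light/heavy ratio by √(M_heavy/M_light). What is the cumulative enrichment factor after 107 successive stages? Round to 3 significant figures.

The single-stage factor is √(M_heavy/M_light), so 107 stages give [√(30.00/28.01)]^107 = (30.00/28.01)^(107/2).
= 1.07105^(107/2) = 39.3.

39.3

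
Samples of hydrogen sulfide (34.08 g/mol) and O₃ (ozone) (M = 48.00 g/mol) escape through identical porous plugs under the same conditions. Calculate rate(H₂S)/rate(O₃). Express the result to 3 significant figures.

From Graham's law, rate_H₂S/rate_O₃ = √(M_O₃/M_H₂S) = √(48.00/34.08) = √1.408 = 1.19.

1.19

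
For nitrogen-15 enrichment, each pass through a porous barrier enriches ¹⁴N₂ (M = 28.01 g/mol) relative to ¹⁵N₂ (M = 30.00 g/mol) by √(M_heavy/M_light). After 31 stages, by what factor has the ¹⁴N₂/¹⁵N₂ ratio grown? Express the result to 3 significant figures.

2.90

The single-stage factor is √(M_heavy/M_light), so 31 stages give [√(30.00/28.01)]^31 = (30.00/28.01)^(31/2).
= 1.07105^(31/2) = 2.90.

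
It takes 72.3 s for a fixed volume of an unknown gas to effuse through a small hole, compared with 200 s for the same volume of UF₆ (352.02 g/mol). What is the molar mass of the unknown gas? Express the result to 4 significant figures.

Graham's law gives t_X/t_UF₆ = √(M_X/M_UF₆).
72.3/200 = 0.3615 = √(M_X/352.02)
M_X = 352.02 × 0.3615² = 352.02 × 0.1307 = 46.00 g/mol

46.00 g/mol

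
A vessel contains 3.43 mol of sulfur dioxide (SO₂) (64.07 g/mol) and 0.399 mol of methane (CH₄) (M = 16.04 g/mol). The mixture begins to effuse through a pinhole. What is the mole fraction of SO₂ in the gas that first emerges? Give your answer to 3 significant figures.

Rate_i ∝ x_i/√M_i (Graham's law weighted by mole fraction), so the effusate composition follows n_i/√M_i.
Mole fraction of SO₂ in the effusate = (n_SO₂/√M_SO₂) / (n_SO₂/√M_SO₂ + n_CH₄/√M_CH₄)
= (3.43/√64.07) / (3.43/√64.07 + 0.399/√16.04) = 0.4285/(0.4285 + 0.09963) = 0.811.

0.811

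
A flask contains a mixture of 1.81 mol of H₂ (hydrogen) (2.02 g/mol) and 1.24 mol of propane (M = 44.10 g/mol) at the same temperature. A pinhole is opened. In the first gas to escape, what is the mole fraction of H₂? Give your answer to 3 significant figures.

Each component's effusion rate ∝ (its partial pressure)·(1/√M) ∝ n_i/√M_i.
x_H₂(eff) = (n_H₂/√M_H₂) / (n_H₂/√M_H₂ + n_C₃H₈/√M_C₃H₈)
= (1.81/√2.02) / (1.81/√2.02 + 1.24/√44.10) = 1.274/(1.274 + 0.1867) = 0.872.

0.872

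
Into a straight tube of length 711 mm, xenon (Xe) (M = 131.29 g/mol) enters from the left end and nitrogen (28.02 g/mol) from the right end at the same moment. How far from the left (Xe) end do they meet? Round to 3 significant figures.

Graham's law gives d_Xe/d_N₂ = rate_Xe/rate_N₂ = √(M_N₂/M_Xe) = √(28.02/131.29) = 0.4620.
With d_Xe + d_N₂ = 711 mm, d_N₂ = 711/(1 + 0.4620) = 486.3 mm.
d_Xe = 711 − 486.3 = 225 mm.

225 mm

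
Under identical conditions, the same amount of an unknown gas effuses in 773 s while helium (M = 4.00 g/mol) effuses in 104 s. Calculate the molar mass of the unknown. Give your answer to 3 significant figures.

221 g/mol

Since effusion rate ∝ 1/√M, t_X/t_He = √(M_X/M_He).
773/104 = 7.433 = √(M_X/4.00)
M_X = 4.00 × 7.433² = 4.00 × 55.24 = 221 g/mol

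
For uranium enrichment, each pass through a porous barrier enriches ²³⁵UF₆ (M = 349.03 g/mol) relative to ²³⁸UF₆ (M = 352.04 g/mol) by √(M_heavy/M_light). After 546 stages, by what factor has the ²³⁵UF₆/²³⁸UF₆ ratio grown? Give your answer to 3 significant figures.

10.4

Overall factor = α^546 with α = √(352.04/349.03), i.e. (352.04/349.03)^(546/2).
= 1.00862^273 = 10.4.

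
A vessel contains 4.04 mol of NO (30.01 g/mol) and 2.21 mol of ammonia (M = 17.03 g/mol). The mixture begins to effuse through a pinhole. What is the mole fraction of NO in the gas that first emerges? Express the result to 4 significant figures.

0.5793

The effusion rate of species i is ∝ p_i/√M_i ∝ n_i/√M_i.
x_NO(eff) = (n_NO/√M_NO) / (n_NO/√M_NO + n_NH₃/√M_NH₃)
= (4.04/√30.01) / (4.04/√30.01 + 2.21/√17.03) = 0.7375/(0.7375 + 0.5355) = 0.5793.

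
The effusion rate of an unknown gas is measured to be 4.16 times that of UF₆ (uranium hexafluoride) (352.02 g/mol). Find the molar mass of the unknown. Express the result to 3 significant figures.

20.3 g/mol

Since effusion rate ∝ 1/√M, rate_X/rate_UF₆ = √(M_UF₆/M_X).
4.16 = √(352.02/M_X)
M_X = 352.02 / 4.16² = 352.02 / 17.31 = 20.3 g/mol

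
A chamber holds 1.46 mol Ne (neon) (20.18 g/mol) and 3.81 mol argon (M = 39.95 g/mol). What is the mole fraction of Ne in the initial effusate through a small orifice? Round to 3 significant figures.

Each component's effusion rate ∝ (its partial pressure)·(1/√M) ∝ n_i/√M_i.
So x_Ne in the escaping gas = (n_Ne/√M_Ne) / Σ(n_i/√M_i)
= (1.46/√20.18) / (1.46/√20.18 + 3.81/√39.95) = 0.3250/(0.3250 + 0.6028) = 0.350.

0.350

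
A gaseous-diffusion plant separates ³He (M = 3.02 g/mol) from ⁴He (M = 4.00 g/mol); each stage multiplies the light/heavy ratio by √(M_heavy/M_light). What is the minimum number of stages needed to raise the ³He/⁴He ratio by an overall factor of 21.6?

With α = √(4.00/3.02) per stage, ln α = ½ ln(1.32450) = 0.1405.
Need α^N ≥ 21.6 ⇒ N ≥ ln(21.6) / ln α = 3.073 / 0.1405 = 21.87.
So at least 22 stages are needed.

22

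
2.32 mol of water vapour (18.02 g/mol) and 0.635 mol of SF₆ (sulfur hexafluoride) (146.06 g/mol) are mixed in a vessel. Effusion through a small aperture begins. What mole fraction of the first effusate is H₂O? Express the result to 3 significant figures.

The effusion rate of species i is ∝ p_i/√M_i ∝ n_i/√M_i.
Mole fraction of H₂O in the effusate = (n_H₂O/√M_H₂O) / (n_H₂O/√M_H₂O + n_SF₆/√M_SF₆)
= (2.32/√18.02) / (2.32/√18.02 + 0.635/√146.06) = 0.5465/(0.5465 + 0.05254) = 0.912.

0.912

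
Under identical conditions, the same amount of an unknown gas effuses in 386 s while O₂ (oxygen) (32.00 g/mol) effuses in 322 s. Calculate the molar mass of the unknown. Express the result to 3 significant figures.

Graham's law gives t_X/t_O₂ = √(M_X/M_O₂).
386/322 = 1.199 = √(M_X/32.00)
M_X = 32.00 × 1.199² = 32.00 × 1.437 = 46.0 g/mol

46.0 g/mol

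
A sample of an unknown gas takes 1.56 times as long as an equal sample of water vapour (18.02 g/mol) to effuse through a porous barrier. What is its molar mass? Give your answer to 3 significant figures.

43.9 g/mol

From Graham's law, t_X/t_H₂O = √(M_X/M_H₂O).
1.56 = √(M_X/18.02)
M_X = 18.02 × 1.56² = 18.02 × 2.434 = 43.9 g/mol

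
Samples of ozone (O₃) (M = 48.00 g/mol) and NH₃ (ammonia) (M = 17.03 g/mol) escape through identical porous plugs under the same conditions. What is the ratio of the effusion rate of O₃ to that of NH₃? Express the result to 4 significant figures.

0.5956

Using Graham's law: rate_O₃/rate_NH₃ = √(M_NH₃/M_O₃) = √(17.03/48.00) = √0.3548 = 0.5956.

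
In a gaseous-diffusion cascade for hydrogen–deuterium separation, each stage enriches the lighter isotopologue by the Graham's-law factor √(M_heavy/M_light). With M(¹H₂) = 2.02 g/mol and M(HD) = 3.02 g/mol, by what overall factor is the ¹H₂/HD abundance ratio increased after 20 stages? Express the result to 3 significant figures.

Each stage multiplies the ratio by α = √(3.02/2.02), so after 20 stages the overall factor is α^20 = (3.02/2.02)^(20/2).
= 1.49505^10 = 55.8.

55.8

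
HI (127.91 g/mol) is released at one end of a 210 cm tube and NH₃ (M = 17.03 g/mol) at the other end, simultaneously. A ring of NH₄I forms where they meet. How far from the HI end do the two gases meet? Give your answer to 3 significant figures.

Graham's law gives d_HI/d_NH₃ = rate_HI/rate_NH₃ = √(M_NH₃/M_HI) = √(17.03/127.91) = 0.3649.
With d_HI + d_NH₃ = 210 cm, d_NH₃ = 210/(1 + 0.3649) = 153.9 cm.
d_HI = 210 − 153.9 = 56.1 cm.

56.1 cm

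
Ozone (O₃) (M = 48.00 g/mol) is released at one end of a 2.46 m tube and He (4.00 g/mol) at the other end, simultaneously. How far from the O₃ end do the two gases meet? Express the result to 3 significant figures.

The fronts meet when d_O₃ + d_He = L with d_O₃/d_He = √(M_He/M_O₃) (Graham's law). Here √(M_He/M_O₃) = √(4.00/48.00) = 0.2887.
With d_O₃ + d_He = 2.46 m, d_He = 2.46/(1 + 0.2887) = 1.909 m.
d_O₃ = 2.46 − 1.909 = 0.551 m.

0.551 m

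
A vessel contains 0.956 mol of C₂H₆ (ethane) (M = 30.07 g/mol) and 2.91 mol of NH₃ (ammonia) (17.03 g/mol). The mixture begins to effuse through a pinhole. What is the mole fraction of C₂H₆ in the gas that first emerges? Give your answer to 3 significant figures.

The effusion rate of species i is ∝ p_i/√M_i ∝ n_i/√M_i.
Mole fraction of C₂H₆ in the effusate = (n_C₂H₆/√M_C₂H₆) / (n_C₂H₆/√M_C₂H₆ + n_NH₃/√M_NH₃)
= (0.956/√30.07) / (0.956/√30.07 + 2.91/√17.03) = 0.1743/(0.1743 + 0.7052) = 0.198.

0.198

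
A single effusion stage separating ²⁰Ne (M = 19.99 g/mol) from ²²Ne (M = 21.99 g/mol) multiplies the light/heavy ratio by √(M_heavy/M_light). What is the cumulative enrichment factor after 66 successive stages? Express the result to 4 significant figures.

23.26

After 66 stages the ratio has grown by (√(21.99/19.99))^66 = (21.99/19.99)^(66/2).
= 1.10005^33 = 23.26.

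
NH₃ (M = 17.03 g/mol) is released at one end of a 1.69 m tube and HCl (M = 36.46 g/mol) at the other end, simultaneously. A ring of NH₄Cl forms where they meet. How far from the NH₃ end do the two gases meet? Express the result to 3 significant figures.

1.00 m

Graham's law gives d_NH₃/d_HCl = rate_NH₃/rate_HCl = √(M_HCl/M_NH₃) = √(36.46/17.03) = 1.463.
With d_NH₃ + d_HCl = 1.69 m, d_HCl = 1.69/(1 + 1.463) = 0.6861 m.
d_NH₃ = 1.69 − 0.6861 = 1.00 m.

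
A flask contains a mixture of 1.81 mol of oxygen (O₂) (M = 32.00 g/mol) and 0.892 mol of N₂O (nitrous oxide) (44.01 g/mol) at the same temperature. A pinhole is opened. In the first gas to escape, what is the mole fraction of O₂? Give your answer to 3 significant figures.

Effusion rate of each component ∝ n_i/√M_i (partial pressure × 1/√M).
So x_O₂ in the escaping gas = (n_O₂/√M_O₂) / Σ(n_i/√M_i)
= (1.81/√32.00) / (1.81/√32.00 + 0.892/√44.01) = 0.3200/(0.3200 + 0.1345) = 0.704.

0.704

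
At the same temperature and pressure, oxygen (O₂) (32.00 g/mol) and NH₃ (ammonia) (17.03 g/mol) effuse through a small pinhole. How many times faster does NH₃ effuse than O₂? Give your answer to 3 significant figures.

Since effusion rate ∝ 1/√M, rate_NH₃/rate_O₂ = √(M_O₂/M_NH₃) = √(32.00/17.03) = √1.879 = 1.37.

1.37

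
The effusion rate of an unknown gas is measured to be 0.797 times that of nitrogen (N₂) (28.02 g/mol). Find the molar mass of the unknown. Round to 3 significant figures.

Using Graham's law: rate_X/rate_N₂ = √(M_N₂/M_X).
0.797 = √(28.02/M_X)
M_X = 28.02 / 0.797² = 28.02 / 0.6352 = 44.1 g/mol

44.1 g/mol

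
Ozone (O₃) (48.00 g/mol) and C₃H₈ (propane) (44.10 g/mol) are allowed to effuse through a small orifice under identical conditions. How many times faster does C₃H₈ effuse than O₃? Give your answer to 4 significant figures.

From Graham's law, rate_C₃H₈/rate_O₃ = √(M_O₃/M_C₃H₈) = √(48.00/44.10) = √1.088 = 1.043.

1.043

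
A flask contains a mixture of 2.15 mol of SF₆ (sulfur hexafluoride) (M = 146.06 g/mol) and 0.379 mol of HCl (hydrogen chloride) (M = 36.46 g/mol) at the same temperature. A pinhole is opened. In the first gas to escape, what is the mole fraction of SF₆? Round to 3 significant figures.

0.739

Each component's effusion rate ∝ (its partial pressure)·(1/√M) ∝ n_i/√M_i.
Mole fraction of SF₆ in the effusate = (n_SF₆/√M_SF₆) / (n_SF₆/√M_SF₆ + n_HCl/√M_HCl)
= (2.15/√146.06) / (2.15/√146.06 + 0.379/√36.46) = 0.1779/(0.1779 + 0.06277) = 0.739.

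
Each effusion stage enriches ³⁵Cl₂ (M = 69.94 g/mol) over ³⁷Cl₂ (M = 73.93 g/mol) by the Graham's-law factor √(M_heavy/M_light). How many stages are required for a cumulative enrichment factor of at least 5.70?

63

Single-stage factor α = √(73.93/69.94), so ln α = ½ ln(1.05705) = 0.02774.
Need α^N ≥ 5.70 ⇒ N ≥ ln(5.70) / ln α = 1.740 / 0.02774 = 62.74.
Minimum whole number of stages: N = 63.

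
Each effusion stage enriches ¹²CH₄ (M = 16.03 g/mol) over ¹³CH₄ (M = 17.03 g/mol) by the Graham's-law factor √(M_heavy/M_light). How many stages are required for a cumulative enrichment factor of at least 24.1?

Single-stage factor α = √(17.03/16.03), so ln α = ½ ln(1.06238) = 0.03026.
Need α^N ≥ 24.1 ⇒ N ≥ ln(24.1) / ln α = 3.182 / 0.03026 = 105.17.
Rounding up, N = 106 stages.

106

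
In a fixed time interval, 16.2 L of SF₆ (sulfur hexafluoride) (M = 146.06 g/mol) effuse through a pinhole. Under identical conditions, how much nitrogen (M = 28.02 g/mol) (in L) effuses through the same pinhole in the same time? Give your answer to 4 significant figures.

36.99 L

By Graham's law, rate_N₂/rate_SF₆ = √(M_SF₆/M_N₂) = √(146.06/28.02) = √5.213 = 2.283.
So the volume for N₂ is 16.2 × 2.283 = 36.99 L.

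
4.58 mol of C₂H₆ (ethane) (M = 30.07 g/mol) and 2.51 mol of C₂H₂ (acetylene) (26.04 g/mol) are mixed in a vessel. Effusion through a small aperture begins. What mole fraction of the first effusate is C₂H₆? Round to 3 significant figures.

Rate_i ∝ x_i/√M_i (Graham's law weighted by mole fraction), so the effusate composition follows n_i/√M_i.
So x_C₂H₆ in the escaping gas = (n_C₂H₆/√M_C₂H₆) / Σ(n_i/√M_i)
= (4.58/√30.07) / (4.58/√30.07 + 2.51/√26.04) = 0.8352/(0.8352 + 0.4919) = 0.629.

0.629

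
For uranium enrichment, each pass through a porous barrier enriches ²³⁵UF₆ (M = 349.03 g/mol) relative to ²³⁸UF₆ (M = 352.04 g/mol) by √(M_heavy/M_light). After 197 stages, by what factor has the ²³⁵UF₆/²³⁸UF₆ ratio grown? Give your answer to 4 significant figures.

After 197 stages the ratio has grown by (√(352.04/349.03))^197 = (352.04/349.03)^(197/2).
= 1.00862^(197/2) = 2.330.

2.330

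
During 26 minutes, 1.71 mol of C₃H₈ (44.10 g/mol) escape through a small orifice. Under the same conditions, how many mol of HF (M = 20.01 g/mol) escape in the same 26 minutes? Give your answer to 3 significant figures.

2.54 mol

Graham's law gives rate_HF/rate_C₃H₈ = √(M_C₃H₈/M_HF) = √(44.10/20.01) = √2.204 = 1.485.
So the amount for HF is 1.71 × 1.485 = 2.54 mol.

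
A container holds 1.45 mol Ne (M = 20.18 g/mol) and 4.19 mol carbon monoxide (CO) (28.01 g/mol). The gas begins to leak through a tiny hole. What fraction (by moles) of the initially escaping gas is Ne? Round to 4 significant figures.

0.2896

Effusion rate of each component ∝ n_i/√M_i (partial pressure × 1/√M).
x_Ne(eff) = (n_Ne/√M_Ne) / (n_Ne/√M_Ne + n_CO/√M_CO)
= (1.45/√20.18) / (1.45/√20.18 + 4.19/√28.01) = 0.3228/(0.3228 + 0.7917) = 0.2896.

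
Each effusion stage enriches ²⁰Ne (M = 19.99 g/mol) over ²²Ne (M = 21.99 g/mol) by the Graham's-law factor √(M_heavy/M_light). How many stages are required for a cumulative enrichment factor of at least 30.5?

72

Per stage α = (21.99/19.99)^(1/2) = 1.10005^0.5, giving ln α = 0.04768.
Need α^N ≥ 30.5 ⇒ N ≥ ln(30.5) / ln α = 3.418 / 0.04768 = 71.68.
Rounding up, N = 72 stages.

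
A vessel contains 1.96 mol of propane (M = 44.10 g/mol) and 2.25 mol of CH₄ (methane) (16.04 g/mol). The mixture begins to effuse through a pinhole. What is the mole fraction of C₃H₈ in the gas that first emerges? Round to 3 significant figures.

0.344

The effusion rate of species i is ∝ p_i/√M_i ∝ n_i/√M_i.
Mole fraction of C₃H₈ in the effusate = (n_C₃H₈/√M_C₃H₈) / (n_C₃H₈/√M_C₃H₈ + n_CH₄/√M_CH₄)
= (1.96/√44.10) / (1.96/√44.10 + 2.25/√16.04) = 0.2951/(0.2951 + 0.5618) = 0.344.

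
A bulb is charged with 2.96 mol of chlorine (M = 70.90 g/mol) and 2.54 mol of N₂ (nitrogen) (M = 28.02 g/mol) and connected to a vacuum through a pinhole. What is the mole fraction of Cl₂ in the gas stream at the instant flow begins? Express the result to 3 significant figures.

0.423

Each component's effusion rate ∝ (its partial pressure)·(1/√M) ∝ n_i/√M_i.
x_Cl₂(eff) = (n_Cl₂/√M_Cl₂) / (n_Cl₂/√M_Cl₂ + n_N₂/√M_N₂)
= (2.96/√70.90) / (2.96/√70.90 + 2.54/√28.02) = 0.3515/(0.3515 + 0.4798) = 0.423.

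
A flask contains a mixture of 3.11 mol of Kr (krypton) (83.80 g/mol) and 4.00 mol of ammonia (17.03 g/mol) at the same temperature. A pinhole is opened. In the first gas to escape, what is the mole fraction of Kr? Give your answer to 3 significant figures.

0.260

Rate_i ∝ x_i/√M_i (Graham's law weighted by mole fraction), so the effusate composition follows n_i/√M_i.
x_Kr(eff) = (n_Kr/√M_Kr) / (n_Kr/√M_Kr + n_NH₃/√M_NH₃)
= (3.11/√83.80) / (3.11/√83.80 + 4.00/√17.03) = 0.3397/(0.3397 + 0.9693) = 0.260.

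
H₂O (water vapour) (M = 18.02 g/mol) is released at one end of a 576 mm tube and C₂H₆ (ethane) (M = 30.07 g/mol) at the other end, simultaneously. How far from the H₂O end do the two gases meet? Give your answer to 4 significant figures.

324.7 mm

In equal time, each gas travels a distance ∝ its rate ∝ 1/√M, so d_H₂O/d_C₂H₆ = √(M_C₂H₆/M_H₂O) = √(30.07/18.02) = 1.292.
With d_H₂O + d_C₂H₆ = 576 mm, d_C₂H₆ = 576/(1 + 1.292) = 251.3 mm.
d_H₂O = 576 − 251.3 = 324.7 mm.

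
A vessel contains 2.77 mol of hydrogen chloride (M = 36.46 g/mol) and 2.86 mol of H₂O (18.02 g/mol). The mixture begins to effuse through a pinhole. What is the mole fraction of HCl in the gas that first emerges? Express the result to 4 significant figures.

The effusion rate of species i is ∝ p_i/√M_i ∝ n_i/√M_i.
x_HCl(eff) = (n_HCl/√M_HCl) / (n_HCl/√M_HCl + n_H₂O/√M_H₂O)
= (2.77/√36.46) / (2.77/√36.46 + 2.86/√18.02) = 0.4587/(0.4587 + 0.6737) = 0.4051.

0.4051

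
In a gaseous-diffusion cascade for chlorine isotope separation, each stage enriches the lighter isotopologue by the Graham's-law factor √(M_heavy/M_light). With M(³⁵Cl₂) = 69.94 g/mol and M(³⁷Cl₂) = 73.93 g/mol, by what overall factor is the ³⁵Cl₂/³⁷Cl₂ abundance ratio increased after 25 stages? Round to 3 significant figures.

2.00

After 25 stages the ratio has grown by (√(73.93/69.94))^25 = (73.93/69.94)^(25/2).
= 1.05705^(25/2) = 2.00.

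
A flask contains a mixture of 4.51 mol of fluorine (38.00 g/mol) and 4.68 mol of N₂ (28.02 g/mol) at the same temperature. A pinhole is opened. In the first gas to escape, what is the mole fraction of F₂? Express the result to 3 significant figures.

0.453

The effusion rate of species i is ∝ p_i/√M_i ∝ n_i/√M_i.
x_F₂(eff) = (n_F₂/√M_F₂) / (n_F₂/√M_F₂ + n_N₂/√M_N₂)
= (4.51/√38.00) / (4.51/√38.00 + 4.68/√28.02) = 0.7316/(0.7316 + 0.8841) = 0.453.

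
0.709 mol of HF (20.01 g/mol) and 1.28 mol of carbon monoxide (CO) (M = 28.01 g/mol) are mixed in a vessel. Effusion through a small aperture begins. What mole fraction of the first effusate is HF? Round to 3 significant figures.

Each component's effusion rate ∝ (its partial pressure)·(1/√M) ∝ n_i/√M_i.
Mole fraction of HF in the effusate = (n_HF/√M_HF) / (n_HF/√M_HF + n_CO/√M_CO)
= (0.709/√20.01) / (0.709/√20.01 + 1.28/√28.01) = 0.1585/(0.1585 + 0.2419) = 0.396.

0.396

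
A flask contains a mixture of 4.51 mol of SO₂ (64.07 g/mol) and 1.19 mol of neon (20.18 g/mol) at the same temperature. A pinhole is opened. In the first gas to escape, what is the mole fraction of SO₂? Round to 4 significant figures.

0.6802

Rate_i ∝ x_i/√M_i (Graham's law weighted by mole fraction), so the effusate composition follows n_i/√M_i.
So x_SO₂ in the escaping gas = (n_SO₂/√M_SO₂) / Σ(n_i/√M_i)
= (4.51/√64.07) / (4.51/√64.07 + 1.19/√20.18) = 0.5634/(0.5634 + 0.2649) = 0.6802.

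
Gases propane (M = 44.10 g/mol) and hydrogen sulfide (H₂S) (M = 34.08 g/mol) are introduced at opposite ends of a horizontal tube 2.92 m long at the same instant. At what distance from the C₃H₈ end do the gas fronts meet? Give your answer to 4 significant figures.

1.366 m

The fronts meet when d_C₃H₈ + d_H₂S = L with d_C₃H₈/d_H₂S = √(M_H₂S/M_C₃H₈) (Graham's law). Here √(M_H₂S/M_C₃H₈) = √(34.08/44.10) = 0.8791.
With d_C₃H₈ + d_H₂S = 2.92 m, d_H₂S = 2.92/(1 + 0.8791) = 1.554 m.
d_C₃H₈ = 2.92 − 1.554 = 1.366 m.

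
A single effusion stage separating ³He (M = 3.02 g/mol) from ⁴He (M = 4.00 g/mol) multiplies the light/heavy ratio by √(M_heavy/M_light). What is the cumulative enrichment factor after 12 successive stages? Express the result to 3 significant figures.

5.40

Overall factor = α^12 with α = √(4.00/3.02), i.e. (4.00/3.02)^(12/2).
= 1.32450^6 = 5.40.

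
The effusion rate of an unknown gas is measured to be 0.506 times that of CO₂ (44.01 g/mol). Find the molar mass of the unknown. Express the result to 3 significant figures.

From Graham's law, rate_X/rate_CO₂ = √(M_CO₂/M_X).
0.506 = √(44.01/M_X)
M_X = 44.01 / 0.506² = 44.01 / 0.2560 = 172 g/mol

172 g/mol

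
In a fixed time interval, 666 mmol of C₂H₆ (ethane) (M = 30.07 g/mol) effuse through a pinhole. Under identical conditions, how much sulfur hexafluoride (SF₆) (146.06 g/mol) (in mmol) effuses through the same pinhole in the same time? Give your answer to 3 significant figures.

302 mmol

Since effusion rate ∝ 1/√M, rate_SF₆/rate_C₂H₆ = √(M_C₂H₆/M_SF₆) = √(30.07/146.06) = √0.2059 = 0.4537.
So the amount for SF₆ is 666 × 0.4537 = 302 mmol.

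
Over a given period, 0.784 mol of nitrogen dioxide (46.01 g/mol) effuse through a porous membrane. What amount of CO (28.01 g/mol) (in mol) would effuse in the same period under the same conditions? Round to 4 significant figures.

Using Graham's law: rate_CO/rate_NO₂ = √(M_NO₂/M_CO) = √(46.01/28.01) = √1.643 = 1.282.
So the amount for CO is 0.784 × 1.282 = 1.005 mol.

1.005 mol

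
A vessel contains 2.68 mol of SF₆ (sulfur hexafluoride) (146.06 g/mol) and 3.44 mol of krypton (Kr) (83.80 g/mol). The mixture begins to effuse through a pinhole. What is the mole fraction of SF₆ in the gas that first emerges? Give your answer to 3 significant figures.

0.371

Rate_i ∝ x_i/√M_i (Graham's law weighted by mole fraction), so the effusate composition follows n_i/√M_i.
x_SF₆(eff) = (n_SF₆/√M_SF₆) / (n_SF₆/√M_SF₆ + n_Kr/√M_Kr)
= (2.68/√146.06) / (2.68/√146.06 + 3.44/√83.80) = 0.2218/(0.2218 + 0.3758) = 0.371.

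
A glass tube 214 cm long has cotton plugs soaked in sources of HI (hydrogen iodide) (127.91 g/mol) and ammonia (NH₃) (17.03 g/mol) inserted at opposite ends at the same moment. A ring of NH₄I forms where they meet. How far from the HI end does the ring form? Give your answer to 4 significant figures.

In equal time, each gas travels a distance ∝ its rate ∝ 1/√M, so d_HI/d_NH₃ = √(M_NH₃/M_HI) = √(17.03/127.91) = 0.3649.
With d_HI + d_NH₃ = 214 cm, d_NH₃ = 214/(1 + 0.3649) = 156.8 cm.
d_HI = 214 − 156.8 = 57.21 cm.

57.21 cm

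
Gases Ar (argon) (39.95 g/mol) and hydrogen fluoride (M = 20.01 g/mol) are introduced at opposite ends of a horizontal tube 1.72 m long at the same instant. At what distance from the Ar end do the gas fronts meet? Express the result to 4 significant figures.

0.7128 m

Graham's law gives d_Ar/d_HF = rate_Ar/rate_HF = √(M_HF/M_Ar) = √(20.01/39.95) = 0.7077.
With d_Ar + d_HF = 1.72 m, d_HF = 1.72/(1 + 0.7077) = 1.007 m.
d_Ar = 1.72 − 1.007 = 0.7128 m.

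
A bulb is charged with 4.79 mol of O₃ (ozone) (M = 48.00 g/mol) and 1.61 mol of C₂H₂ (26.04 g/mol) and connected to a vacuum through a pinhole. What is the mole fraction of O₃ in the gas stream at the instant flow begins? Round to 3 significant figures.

The effusion rate of species i is ∝ p_i/√M_i ∝ n_i/√M_i.
Mole fraction of O₃ in the effusate = (n_O₃/√M_O₃) / (n_O₃/√M_O₃ + n_C₂H₂/√M_C₂H₂)
= (4.79/√48.00) / (4.79/√48.00 + 1.61/√26.04) = 0.6914/(0.6914 + 0.3155) = 0.687.

0.687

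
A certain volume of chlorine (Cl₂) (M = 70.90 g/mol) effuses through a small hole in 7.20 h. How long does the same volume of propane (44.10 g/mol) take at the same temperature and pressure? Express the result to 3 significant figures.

5.68 h

Using Graham's law: t_C₃H₈/t_Cl₂ = √(M_C₃H₈/M_Cl₂) = √(44.10/70.90) = √0.6220 = 0.7887.
So the time for C₃H₈ is 7.20 × 0.7887 = 5.68 h.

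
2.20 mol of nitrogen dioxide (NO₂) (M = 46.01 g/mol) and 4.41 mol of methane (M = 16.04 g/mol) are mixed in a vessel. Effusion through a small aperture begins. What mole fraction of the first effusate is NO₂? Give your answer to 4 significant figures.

Each component's effusion rate ∝ (its partial pressure)·(1/√M) ∝ n_i/√M_i.
x_NO₂(eff) = (n_NO₂/√M_NO₂) / (n_NO₂/√M_NO₂ + n_CH₄/√M_CH₄)
= (2.20/√46.01) / (2.20/√46.01 + 4.41/√16.04) = 0.3243/(0.3243 + 1.101) = 0.2275.

0.2275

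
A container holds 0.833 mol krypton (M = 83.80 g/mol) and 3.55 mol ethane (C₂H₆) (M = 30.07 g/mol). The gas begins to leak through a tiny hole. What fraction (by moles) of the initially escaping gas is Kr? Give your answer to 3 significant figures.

0.123

The effusion rate of species i is ∝ p_i/√M_i ∝ n_i/√M_i.
x_Kr(eff) = (n_Kr/√M_Kr) / (n_Kr/√M_Kr + n_C₂H₆/√M_C₂H₆)
= (0.833/√83.80) / (0.833/√83.80 + 3.55/√30.07) = 0.09100/(0.09100 + 0.6474) = 0.123.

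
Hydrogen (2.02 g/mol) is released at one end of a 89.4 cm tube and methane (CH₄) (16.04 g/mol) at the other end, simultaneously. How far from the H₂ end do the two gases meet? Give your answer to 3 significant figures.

In equal time, each gas travels a distance ∝ its rate ∝ 1/√M, so d_H₂/d_CH₄ = √(M_CH₄/M_H₂) = √(16.04/2.02) = 2.818.
With d_H₂ + d_CH₄ = 89.4 cm, d_CH₄ = 89.4/(1 + 2.818) = 23.42 cm.
d_H₂ = 89.4 − 23.42 = 66.0 cm.

66.0 cm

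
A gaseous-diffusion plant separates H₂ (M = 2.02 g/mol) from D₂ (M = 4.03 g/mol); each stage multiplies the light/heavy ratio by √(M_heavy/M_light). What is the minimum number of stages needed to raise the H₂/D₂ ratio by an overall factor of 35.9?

11

Per stage α = (4.03/2.02)^(1/2) = 1.99505^0.5, giving ln α = 0.3453.
Need α^N ≥ 35.9 ⇒ N ≥ ln(35.9) / ln α = 3.581 / 0.3453 = 10.37.
Rounding up, N = 11 stages.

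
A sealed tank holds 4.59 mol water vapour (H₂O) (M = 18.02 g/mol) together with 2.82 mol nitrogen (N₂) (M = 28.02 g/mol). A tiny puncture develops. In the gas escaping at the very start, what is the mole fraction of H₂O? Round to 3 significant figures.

Rate_i ∝ x_i/√M_i (Graham's law weighted by mole fraction), so the effusate composition follows n_i/√M_i.
x_H₂O(eff) = (n_H₂O/√M_H₂O) / (n_H₂O/√M_H₂O + n_N₂/√M_N₂)
= (4.59/√18.02) / (4.59/√18.02 + 2.82/√28.02) = 1.081/(1.081 + 0.5327) = 0.670.

0.670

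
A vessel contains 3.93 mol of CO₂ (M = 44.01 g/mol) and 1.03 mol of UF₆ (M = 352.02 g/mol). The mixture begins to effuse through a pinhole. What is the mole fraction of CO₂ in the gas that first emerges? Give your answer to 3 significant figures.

The effusion rate of species i is ∝ p_i/√M_i ∝ n_i/√M_i.
x_CO₂(eff) = (n_CO₂/√M_CO₂) / (n_CO₂/√M_CO₂ + n_UF₆/√M_UF₆)
= (3.93/√44.01) / (3.93/√44.01 + 1.03/√352.02) = 0.5924/(0.5924 + 0.05490) = 0.915.

0.915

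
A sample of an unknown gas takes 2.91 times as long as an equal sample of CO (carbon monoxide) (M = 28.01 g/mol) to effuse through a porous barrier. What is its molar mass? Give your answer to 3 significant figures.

237 g/mol

Since effusion rate ∝ 1/√M, t_X/t_CO = √(M_X/M_CO).
2.91 = √(M_X/28.01)
M_X = 28.01 × 2.91² = 28.01 × 8.468 = 237 g/mol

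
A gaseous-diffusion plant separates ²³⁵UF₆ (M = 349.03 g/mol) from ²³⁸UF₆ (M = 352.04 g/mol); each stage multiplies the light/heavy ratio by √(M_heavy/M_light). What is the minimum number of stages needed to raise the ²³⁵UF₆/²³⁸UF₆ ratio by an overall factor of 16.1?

648

With α = √(352.04/349.03) per stage, ln α = ½ ln(1.00862) = 0.004293.
Need α^N ≥ 16.1 ⇒ N ≥ ln(16.1) / ln α = 2.779 / 0.004293 = 647.22.
Minimum whole number of stages: N = 648.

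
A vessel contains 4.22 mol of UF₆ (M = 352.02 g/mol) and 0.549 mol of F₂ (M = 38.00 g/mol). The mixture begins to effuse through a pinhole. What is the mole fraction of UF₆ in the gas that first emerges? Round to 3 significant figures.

0.716

The effusion rate of species i is ∝ p_i/√M_i ∝ n_i/√M_i.
Mole fraction of UF₆ in the effusate = (n_UF₆/√M_UF₆) / (n_UF₆/√M_UF₆ + n_F₂/√M_F₂)
= (4.22/√352.02) / (4.22/√352.02 + 0.549/√38.00) = 0.2249/(0.2249 + 0.08906) = 0.716.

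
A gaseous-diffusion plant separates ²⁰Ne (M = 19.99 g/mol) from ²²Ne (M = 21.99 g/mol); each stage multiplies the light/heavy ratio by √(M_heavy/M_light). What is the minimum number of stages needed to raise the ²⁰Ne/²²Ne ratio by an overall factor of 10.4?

Per stage α = (21.99/19.99)^(1/2) = 1.10005^0.5, giving ln α = 0.04768.
Need α^N ≥ 10.4 ⇒ N ≥ ln(10.4) / ln α = 2.342 / 0.04768 = 49.12.
So at least 50 stages are needed.

50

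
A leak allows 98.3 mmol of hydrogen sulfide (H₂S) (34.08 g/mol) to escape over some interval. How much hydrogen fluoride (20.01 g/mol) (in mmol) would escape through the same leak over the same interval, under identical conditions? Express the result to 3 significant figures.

By Graham's law, rate_HF/rate_H₂S = √(M_H₂S/M_HF) = √(34.08/20.01) = √1.703 = 1.305.
So the amount for HF is 98.3 × 1.305 = 128 mmol.

128 mmol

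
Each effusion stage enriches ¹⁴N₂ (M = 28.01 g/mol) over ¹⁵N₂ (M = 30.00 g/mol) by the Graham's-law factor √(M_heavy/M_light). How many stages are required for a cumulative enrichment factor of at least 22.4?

91

Single-stage factor α = √(30.00/28.01), so ln α = ½ ln(1.07105) = 0.03432.
Need α^N ≥ 22.4 ⇒ N ≥ ln(22.4) / ln α = 3.109 / 0.03432 = 90.60.
Rounding up, N = 91 stages.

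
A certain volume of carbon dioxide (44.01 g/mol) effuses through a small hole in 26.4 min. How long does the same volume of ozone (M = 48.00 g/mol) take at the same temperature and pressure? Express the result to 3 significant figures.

27.6 min

Since effusion rate ∝ 1/√M, t_O₃/t_CO₂ = √(M_O₃/M_CO₂) = √(48.00/44.01) = √1.091 = 1.044.
So the time for O₃ is 26.4 × 1.044 = 27.6 min.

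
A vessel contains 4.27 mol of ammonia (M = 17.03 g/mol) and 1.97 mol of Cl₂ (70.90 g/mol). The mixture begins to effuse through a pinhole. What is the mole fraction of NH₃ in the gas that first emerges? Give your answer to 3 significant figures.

The effusion rate of species i is ∝ p_i/√M_i ∝ n_i/√M_i.
So x_NH₃ in the escaping gas = (n_NH₃/√M_NH₃) / Σ(n_i/√M_i)
= (4.27/√17.03) / (4.27/√17.03 + 1.97/√70.90) = 1.035/(1.035 + 0.2340) = 0.816.

0.816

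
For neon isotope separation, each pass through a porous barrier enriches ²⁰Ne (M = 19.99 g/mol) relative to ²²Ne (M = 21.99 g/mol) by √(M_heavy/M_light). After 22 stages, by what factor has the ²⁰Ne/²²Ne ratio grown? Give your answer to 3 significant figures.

After 22 stages the ratio has grown by (√(21.99/19.99))^22 = (21.99/19.99)^(22/2).
= 1.10005^11 = 2.85.

2.85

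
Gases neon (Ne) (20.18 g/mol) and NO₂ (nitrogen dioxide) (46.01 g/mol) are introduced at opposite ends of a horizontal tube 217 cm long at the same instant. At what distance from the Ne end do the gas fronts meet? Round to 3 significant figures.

Distances travelled in equal time are proportional to diffusion rates, so d_Ne/d_NO₂ = √(M_NO₂/M_Ne) = √(46.01/20.18) = 1.510.
With d_Ne + d_NO₂ = 217 cm, d_NO₂ = 217/(1 + 1.510) = 86.46 cm.
d_Ne = 217 − 86.46 = 131 cm.

131 cm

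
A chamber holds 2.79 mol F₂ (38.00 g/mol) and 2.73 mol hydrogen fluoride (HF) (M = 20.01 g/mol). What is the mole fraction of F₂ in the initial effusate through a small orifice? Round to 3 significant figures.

0.426

Rate_i ∝ x_i/√M_i (Graham's law weighted by mole fraction), so the effusate composition follows n_i/√M_i.
x_F₂(eff) = (n_F₂/√M_F₂) / (n_F₂/√M_F₂ + n_HF/√M_HF)
= (2.79/√38.00) / (2.79/√38.00 + 2.73/√20.01) = 0.4526/(0.4526 + 0.6103) = 0.426.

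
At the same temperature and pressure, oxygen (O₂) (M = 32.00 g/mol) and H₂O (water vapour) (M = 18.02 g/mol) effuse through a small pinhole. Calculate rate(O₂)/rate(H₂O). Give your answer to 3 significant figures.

0.750

Since effusion rate ∝ 1/√M, rate_O₂/rate_H₂O = √(M_H₂O/M_O₂) = √(18.02/32.00) = √0.5631 = 0.750.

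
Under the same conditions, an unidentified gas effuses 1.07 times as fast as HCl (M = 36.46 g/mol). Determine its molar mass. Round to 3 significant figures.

31.8 g/mol

From Graham's law, rate_X/rate_HCl = √(M_HCl/M_X).
1.07 = √(36.46/M_X)
M_X = 36.46 / 1.07² = 36.46 / 1.145 = 31.8 g/mol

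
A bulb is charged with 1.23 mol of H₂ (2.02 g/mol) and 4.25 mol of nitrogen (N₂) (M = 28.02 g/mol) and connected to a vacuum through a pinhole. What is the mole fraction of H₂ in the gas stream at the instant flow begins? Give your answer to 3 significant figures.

0.519

Effusion rate of each component ∝ n_i/√M_i (partial pressure × 1/√M).
x_H₂(eff) = (n_H₂/√M_H₂) / (n_H₂/√M_H₂ + n_N₂/√M_N₂)
= (1.23/√2.02) / (1.23/√2.02 + 4.25/√28.02) = 0.8654/(0.8654 + 0.8029) = 0.519.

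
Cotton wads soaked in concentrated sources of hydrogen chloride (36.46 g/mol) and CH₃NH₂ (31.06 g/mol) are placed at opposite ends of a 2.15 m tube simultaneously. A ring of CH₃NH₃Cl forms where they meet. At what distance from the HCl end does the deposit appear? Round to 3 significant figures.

1.03 m

Graham's law gives d_HCl/d_CH₃NH₂ = rate_HCl/rate_CH₃NH₂ = √(M_CH₃NH₂/M_HCl) = √(31.06/36.46) = 0.9230.
With d_HCl + d_CH₃NH₂ = 2.15 m, d_CH₃NH₂ = 2.15/(1 + 0.9230) = 1.118 m.
d_HCl = 2.15 − 1.118 = 1.03 m.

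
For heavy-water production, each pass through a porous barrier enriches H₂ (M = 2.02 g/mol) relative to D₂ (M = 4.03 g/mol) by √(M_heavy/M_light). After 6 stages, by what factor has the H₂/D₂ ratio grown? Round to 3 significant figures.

7.94

Overall factor = α^6 with α = √(4.03/2.02), i.e. (4.03/2.02)^(6/2).
= 1.99505^3 = 7.94.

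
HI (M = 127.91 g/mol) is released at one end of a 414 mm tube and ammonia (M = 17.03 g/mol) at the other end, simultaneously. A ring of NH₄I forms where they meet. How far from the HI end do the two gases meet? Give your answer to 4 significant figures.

In equal time, each gas travels a distance ∝ its rate ∝ 1/√M, so d_HI/d_NH₃ = √(M_NH₃/M_HI) = √(17.03/127.91) = 0.3649.
With d_HI + d_NH₃ = 414 mm, d_NH₃ = 414/(1 + 0.3649) = 303.3 mm.
d_HI = 414 − 303.3 = 110.7 mm.

110.7 mm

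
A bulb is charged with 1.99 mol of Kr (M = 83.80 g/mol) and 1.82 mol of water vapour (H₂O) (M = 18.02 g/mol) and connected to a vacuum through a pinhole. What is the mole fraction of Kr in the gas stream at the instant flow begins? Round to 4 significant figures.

Each component's effusion rate ∝ (its partial pressure)·(1/√M) ∝ n_i/√M_i.
So x_Kr in the escaping gas = (n_Kr/√M_Kr) / Σ(n_i/√M_i)
= (1.99/√83.80) / (1.99/√83.80 + 1.82/√18.02) = 0.2174/(0.2174 + 0.4287) = 0.3364.

0.3364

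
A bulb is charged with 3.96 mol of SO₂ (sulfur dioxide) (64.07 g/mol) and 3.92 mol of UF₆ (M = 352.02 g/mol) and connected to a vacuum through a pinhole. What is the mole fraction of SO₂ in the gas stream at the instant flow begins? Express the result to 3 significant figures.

Each component's effusion rate ∝ (its partial pressure)·(1/√M) ∝ n_i/√M_i.
Mole fraction of SO₂ in the effusate = (n_SO₂/√M_SO₂) / (n_SO₂/√M_SO₂ + n_UF₆/√M_UF₆)
= (3.96/√64.07) / (3.96/√64.07 + 3.92/√352.02) = 0.4947/(0.4947 + 0.2089) = 0.703.

0.703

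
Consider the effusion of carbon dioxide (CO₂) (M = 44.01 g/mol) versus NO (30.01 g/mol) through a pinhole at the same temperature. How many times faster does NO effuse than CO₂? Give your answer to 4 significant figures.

1.211

From Graham's law, rate_NO/rate_CO₂ = √(M_CO₂/M_NO) = √(44.01/30.01) = √1.467 = 1.211.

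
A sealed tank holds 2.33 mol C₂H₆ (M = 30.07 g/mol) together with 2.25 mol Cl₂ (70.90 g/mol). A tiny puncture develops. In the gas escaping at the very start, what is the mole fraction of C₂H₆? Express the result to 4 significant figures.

0.6139

The effusion rate of species i is ∝ p_i/√M_i ∝ n_i/√M_i.
Mole fraction of C₂H₆ in the effusate = (n_C₂H₆/√M_C₂H₆) / (n_C₂H₆/√M_C₂H₆ + n_Cl₂/√M_Cl₂)
= (2.33/√30.07) / (2.33/√30.07 + 2.25/√70.90) = 0.4249/(0.4249 + 0.2672) = 0.6139.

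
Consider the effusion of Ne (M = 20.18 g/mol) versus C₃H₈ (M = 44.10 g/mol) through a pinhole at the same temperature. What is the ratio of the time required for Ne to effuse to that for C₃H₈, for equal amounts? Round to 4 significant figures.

Using Graham's law: t_Ne/t_C₃H₈ = √(M_Ne/M_C₃H₈) = √(20.18/44.10) = √0.4576 = 0.6765.

0.6765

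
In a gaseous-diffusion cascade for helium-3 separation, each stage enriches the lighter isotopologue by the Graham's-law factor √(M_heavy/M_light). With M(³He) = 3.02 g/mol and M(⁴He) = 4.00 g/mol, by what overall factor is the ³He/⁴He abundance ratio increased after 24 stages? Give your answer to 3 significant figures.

29.1

Each stage multiplies the ratio by α = √(4.00/3.02), so after 24 stages the overall factor is α^24 = (4.00/3.02)^(24/2).
= 1.32450^12 = 29.1.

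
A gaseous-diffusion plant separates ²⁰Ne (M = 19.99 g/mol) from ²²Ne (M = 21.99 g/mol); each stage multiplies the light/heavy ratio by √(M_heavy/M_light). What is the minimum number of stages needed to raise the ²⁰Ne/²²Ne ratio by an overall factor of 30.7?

Single-stage factor α = √(21.99/19.99), so ln α = ½ ln(1.10005) = 0.04768.
Need α^N ≥ 30.7 ⇒ N ≥ ln(30.7) / ln α = 3.424 / 0.04768 = 71.82.
Rounding up, N = 72 stages.

72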